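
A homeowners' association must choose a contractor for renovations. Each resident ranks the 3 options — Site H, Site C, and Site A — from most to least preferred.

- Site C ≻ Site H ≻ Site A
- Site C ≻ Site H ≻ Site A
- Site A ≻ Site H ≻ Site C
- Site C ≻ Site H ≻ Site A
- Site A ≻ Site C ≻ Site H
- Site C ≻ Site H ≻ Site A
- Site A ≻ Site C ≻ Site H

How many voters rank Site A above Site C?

Ballots ranking Site A above Site C: 3.
Ballots ranking Site C above Site A: 4.
So 3 of 7 voters prefer Site A to Site C.

3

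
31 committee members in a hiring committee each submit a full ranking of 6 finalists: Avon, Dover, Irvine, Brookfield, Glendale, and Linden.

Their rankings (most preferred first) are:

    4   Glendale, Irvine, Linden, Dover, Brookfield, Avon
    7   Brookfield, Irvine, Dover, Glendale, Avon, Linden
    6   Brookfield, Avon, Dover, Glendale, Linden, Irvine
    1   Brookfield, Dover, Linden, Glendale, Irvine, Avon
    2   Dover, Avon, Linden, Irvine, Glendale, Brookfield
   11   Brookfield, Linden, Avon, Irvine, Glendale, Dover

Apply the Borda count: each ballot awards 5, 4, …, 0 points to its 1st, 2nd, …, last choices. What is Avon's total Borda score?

Borda scores:
  Avon: 4·0 + 7·1 + 6·4 + 0 + 2·4 + 11·3 = 72
  Dover: 4·2 + 7·3 + 6·3 + 4 + 2·5 + 11·0 = 61
  Irvine: 4·4 + 7·4 + 6·0 + 1 + 2·2 + 11·2 = 71
  Brookfield: 4·1 + 7·5 + 6·5 + 5 + 2·0 + 11·5 = 129
  Glendale: 4·5 + 7·2 + 6·2 + 2 + 2·1 + 11·1 = 61
  Linden: 4·3 + 7·0 + 6·1 + 3 + 2·3 + 11·4 = 71

72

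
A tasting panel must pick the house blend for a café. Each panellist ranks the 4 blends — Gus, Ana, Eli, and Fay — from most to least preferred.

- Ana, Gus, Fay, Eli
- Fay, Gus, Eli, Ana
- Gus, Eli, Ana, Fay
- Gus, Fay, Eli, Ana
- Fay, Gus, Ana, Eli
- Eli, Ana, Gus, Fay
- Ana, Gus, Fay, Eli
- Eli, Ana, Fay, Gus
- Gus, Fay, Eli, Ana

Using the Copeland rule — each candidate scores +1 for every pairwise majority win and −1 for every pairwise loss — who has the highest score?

Gus

Pairwise results:
  Gus vs Ana: Gus wins 5–4.
  Gus vs Eli: Gus wins 7–2.
  Gus vs Fay: Gus wins 6–3.
  Ana vs Eli: Eli wins 6–3.
  Ana vs Fay: Ana wins 5–4.
  Eli vs Fay: Fay wins 6–3.
Copeland scores (wins − losses):
  Gus: 3 − 0 = 3
  Ana: 1 − 2 = -1
  Eli: 1 − 2 = -1
  Fay: 1 − 2 = -1
Gus has the best Copeland score.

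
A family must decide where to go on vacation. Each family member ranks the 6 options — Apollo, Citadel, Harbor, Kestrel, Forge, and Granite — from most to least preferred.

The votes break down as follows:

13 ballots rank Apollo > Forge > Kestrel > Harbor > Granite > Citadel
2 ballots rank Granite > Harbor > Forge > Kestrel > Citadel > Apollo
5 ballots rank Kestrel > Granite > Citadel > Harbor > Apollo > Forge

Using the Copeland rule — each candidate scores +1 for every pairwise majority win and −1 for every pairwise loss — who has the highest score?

Pairwise results:
  Apollo vs Citadel: Apollo wins 13–7.
  Apollo vs Harbor: Apollo wins 13–7.
  Apollo vs Kestrel: Apollo wins 13–7.
  Apollo vs Forge: Apollo wins 18–2.
  Apollo vs Granite: Apollo wins 13–7.
  Citadel vs Harbor: Harbor wins 15–5.
  Citadel vs Kestrel: Kestrel wins 20–0.
  Citadel vs Forge: Forge wins 15–5.
  Citadel vs Granite: Granite wins 20–0.
  Harbor vs Kestrel: Kestrel wins 18–2.
  Harbor vs Forge: Forge wins 13–7.
  Harbor vs Granite: Harbor wins 13–7.
  Kestrel vs Forge: Forge wins 15–5.
  Kestrel vs Granite: Kestrel wins 18–2.
  Forge vs Granite: Forge wins 13–7.
Copeland scores (wins − losses):
  Apollo: 5 − 0 = 5
  Citadel: 0 − 5 = -5
  Harbor: 2 − 3 = -1
  Kestrel: 3 − 2 = 1
  Forge: 4 − 1 = 3
  Granite: 1 − 4 = -3
Apollo has the best Copeland score.

Apollo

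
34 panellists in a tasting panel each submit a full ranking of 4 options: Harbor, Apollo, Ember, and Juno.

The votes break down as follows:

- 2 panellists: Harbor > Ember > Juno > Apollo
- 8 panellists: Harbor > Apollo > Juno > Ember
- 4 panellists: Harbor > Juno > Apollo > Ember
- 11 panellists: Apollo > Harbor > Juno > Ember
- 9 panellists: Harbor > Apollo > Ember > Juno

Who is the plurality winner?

Harbor

First-place vote totals:
  Harbor: 23
  Apollo: 11
  Ember: 0
  Juno: 0
Harbor has the most first-place votes.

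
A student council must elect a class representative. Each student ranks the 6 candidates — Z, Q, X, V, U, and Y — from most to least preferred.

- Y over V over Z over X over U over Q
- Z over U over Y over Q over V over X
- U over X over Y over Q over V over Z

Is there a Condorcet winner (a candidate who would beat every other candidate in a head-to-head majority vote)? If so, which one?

There is no Condorcet winner

Head-to-head results (3 voters total):
Z vs Q: Z wins 2–1.
Z vs X: Z wins 2–1.
Z vs V: V wins 2–1.
Z vs U: Z wins 2–1.
Z vs Y: Y wins 2–1.
Q vs X: X wins 2–1.
Q vs V: Q wins 2–1.
Q vs U: U wins 3–0.
Q vs Y: Y wins 3–0.
X vs V: V wins 2–1.
X vs U: U wins 2–1.
X vs Y: Y wins 2–1.
V vs U: U wins 2–1.
V vs Y: Y wins 3–0.
U vs Y: U wins 2–1.
No candidate beats all others: Z beats Q beats V beats Z, a majority cycle.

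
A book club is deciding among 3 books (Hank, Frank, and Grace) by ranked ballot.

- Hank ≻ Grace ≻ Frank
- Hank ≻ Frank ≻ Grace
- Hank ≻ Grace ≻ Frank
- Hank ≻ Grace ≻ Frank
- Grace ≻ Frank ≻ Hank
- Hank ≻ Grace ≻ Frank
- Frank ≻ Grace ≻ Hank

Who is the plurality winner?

Hank

First-place vote totals:
  Hank: 5
  Frank: 1
  Grace: 1
Hank has the most first-place votes.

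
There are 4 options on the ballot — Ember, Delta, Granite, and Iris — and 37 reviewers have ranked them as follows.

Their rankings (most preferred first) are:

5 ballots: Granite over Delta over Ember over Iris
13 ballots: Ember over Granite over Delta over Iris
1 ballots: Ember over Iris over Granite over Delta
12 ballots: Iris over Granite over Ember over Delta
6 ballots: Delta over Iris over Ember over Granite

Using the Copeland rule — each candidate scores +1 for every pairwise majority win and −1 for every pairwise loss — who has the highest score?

Pairwise results:
  Ember vs Delta: Ember wins 26–11.
  Ember vs Granite: Ember wins 20–17.
  Ember vs Iris: Ember wins 19–18.
  Delta vs Granite: Granite wins 31–6.
  Delta vs Iris: Delta wins 24–13.
  Granite vs Iris: Iris wins 19–18.
Copeland scores (wins − losses):
  Ember: 3 − 0 = 3
  Delta: 1 − 2 = -1
  Granite: 1 − 2 = -1
  Iris: 1 − 2 = -1
Ember has the best Copeland score.

Ember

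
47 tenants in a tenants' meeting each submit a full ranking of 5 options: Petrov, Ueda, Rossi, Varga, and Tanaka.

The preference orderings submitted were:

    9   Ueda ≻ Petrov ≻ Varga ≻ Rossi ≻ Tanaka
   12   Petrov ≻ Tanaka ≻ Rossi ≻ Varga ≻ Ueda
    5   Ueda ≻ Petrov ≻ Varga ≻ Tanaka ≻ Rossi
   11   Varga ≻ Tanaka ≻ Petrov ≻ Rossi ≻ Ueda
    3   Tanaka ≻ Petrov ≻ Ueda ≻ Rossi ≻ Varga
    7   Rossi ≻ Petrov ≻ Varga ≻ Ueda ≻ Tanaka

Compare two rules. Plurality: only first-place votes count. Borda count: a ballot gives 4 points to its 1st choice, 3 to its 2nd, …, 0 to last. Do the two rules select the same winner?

Plurality first-place counts: Petrov 12, Ueda 14, Rossi 7, Varga 11, Tanaka 3 → Ueda.
Borda totals: Petrov 142, Ueda 69, Rossi 75, Varga 98, Tanaka 86 → Petrov.
The two rules disagree: plurality picks Ueda, Borda picks Petrov.

No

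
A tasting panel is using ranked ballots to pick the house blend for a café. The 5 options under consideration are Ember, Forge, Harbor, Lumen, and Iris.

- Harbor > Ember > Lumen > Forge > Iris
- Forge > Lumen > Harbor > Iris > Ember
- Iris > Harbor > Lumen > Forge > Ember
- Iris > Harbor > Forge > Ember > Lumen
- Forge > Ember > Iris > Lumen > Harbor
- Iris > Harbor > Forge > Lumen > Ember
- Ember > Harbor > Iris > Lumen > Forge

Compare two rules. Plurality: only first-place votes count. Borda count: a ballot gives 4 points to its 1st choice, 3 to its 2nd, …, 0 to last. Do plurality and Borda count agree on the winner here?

No

Plurality first-place counts: Ember 1, Forge 2, Harbor 1, Lumen 0, Iris 3 → Iris.
Borda totals: Ember 11, Forge 14, Harbor 18, Lumen 10, Iris 17 → Harbor.
The two rules disagree: plurality picks Iris, Borda picks Harbor.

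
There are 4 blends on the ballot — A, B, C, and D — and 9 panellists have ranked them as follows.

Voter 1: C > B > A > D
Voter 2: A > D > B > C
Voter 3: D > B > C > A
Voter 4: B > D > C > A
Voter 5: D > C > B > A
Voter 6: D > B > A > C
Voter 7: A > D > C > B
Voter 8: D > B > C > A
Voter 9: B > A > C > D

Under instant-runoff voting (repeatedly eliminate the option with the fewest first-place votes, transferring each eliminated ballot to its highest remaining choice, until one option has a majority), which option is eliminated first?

C

Round 1: D 4, A 2, B 2, C 1. C has the fewest and is eliminated.
Round 2: D 4, B 3, A 2. A has the fewest and is eliminated.
Round 3: D 6, B 3. D has a majority.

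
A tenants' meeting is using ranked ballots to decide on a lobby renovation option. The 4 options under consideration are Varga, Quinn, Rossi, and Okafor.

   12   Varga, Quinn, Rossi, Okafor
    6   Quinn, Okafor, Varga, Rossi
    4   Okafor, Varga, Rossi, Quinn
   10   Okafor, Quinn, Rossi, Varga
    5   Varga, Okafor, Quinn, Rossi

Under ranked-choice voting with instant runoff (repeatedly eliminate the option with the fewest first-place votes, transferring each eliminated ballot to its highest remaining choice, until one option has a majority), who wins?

Round 1: Varga 17, Okafor 14, Quinn 6, Rossi 0. Rossi has the fewest and is eliminated.
Round 2: Varga 17, Okafor 14, Quinn 6. Quinn has the fewest and is eliminated.
Round 3: Okafor 20, Varga 17. Okafor has a majority.

Okafor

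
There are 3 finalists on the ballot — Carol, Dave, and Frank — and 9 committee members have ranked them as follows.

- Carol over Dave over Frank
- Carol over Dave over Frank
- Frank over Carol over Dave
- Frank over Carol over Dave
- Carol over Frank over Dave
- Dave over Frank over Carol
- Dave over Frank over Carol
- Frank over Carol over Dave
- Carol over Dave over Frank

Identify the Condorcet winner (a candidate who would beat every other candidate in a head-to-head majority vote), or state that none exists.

Head-to-head results (9 voters total):
Carol vs Dave: Carol wins 7–2.
Carol vs Frank: Frank wins 5–4.
Dave vs Frank: Dave wins 5–4.
No candidate beats all others: Carol beats Dave beats Frank beats Carol, a majority cycle.

No Condorcet winner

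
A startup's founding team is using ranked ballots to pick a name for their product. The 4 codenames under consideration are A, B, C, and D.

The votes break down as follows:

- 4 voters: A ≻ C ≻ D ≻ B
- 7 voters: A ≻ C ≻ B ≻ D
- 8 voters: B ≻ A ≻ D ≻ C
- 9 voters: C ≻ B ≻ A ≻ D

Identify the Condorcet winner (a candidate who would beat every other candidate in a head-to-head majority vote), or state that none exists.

None — there is no Condorcet winner

Head-to-head results (28 voters total):
A vs B: B wins 17–11.
A vs C: A wins 19–9.
A vs D: A wins 28–0.
B vs C: C wins 20–8.
B vs D: B wins 24–4.
C vs D: C wins 20–8.
No candidate beats all others: A beats C beats B beats A, a majority cycle.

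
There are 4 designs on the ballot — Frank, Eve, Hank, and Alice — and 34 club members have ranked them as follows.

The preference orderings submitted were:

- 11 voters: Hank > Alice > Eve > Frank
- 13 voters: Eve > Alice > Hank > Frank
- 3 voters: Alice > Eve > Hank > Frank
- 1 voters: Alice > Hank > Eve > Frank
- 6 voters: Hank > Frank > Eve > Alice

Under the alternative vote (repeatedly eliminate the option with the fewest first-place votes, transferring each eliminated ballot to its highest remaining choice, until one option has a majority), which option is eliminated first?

Frank

Round 1: Hank 17, Eve 13, Alice 4, Frank 0. Frank has the fewest and is eliminated.
Round 2: Hank 17, Eve 13, Alice 4. Alice has the fewest and is eliminated.
Round 3: Hank 18, Eve 16. Hank has a majority.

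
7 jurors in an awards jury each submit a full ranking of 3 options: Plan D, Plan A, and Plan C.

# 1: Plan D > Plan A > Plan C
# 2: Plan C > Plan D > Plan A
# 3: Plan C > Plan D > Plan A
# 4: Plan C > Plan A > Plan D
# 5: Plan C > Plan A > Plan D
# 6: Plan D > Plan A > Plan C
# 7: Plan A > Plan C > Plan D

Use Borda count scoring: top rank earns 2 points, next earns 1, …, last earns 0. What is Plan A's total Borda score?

Borda scores:
  Plan D: 2 + 1 + 1 + 0 + 0 + 2 + 0 = 6
  Plan A: 1 + 0 + 0 + 1 + 1 + 1 + 2 = 6
  Plan C: 0 + 2 + 2 + 2 + 2 + 0 + 1 = 9

6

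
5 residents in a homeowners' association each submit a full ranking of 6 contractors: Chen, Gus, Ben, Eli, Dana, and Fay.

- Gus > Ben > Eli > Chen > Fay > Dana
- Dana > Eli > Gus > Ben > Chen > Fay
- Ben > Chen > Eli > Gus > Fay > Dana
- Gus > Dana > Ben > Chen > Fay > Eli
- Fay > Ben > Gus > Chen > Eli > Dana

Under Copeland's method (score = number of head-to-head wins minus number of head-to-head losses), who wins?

Gus

Pairwise results:
  Chen vs Gus: Gus wins 4–1.
  Chen vs Ben: Ben wins 5–0.
  Chen vs Eli: Chen wins 3–2.
  Chen vs Dana: Chen wins 3–2.
  Chen vs Fay: Chen wins 4–1.
  Gus vs Ben: Gus wins 3–2.
  Gus vs Eli: Gus wins 3–2.
  Gus vs Dana: Gus wins 4–1.
  Gus vs Fay: Gus wins 4–1.
  Ben vs Eli: Ben wins 4–1.
  Ben vs Dana: Ben wins 3–2.
  Ben vs Fay: Ben wins 4–1.
  Eli vs Dana: Eli wins 3–2.
  Eli vs Fay: Eli wins 3–2.
  Dana vs Fay: Fay wins 3–2.
Copeland scores (wins − losses):
  Chen: 3 − 2 = 1
  Gus: 5 − 0 = 5
  Ben: 4 − 1 = 3
  Eli: 2 − 3 = -1
  Dana: 0 − 5 = -5
  Fay: 1 − 4 = -3
Gus has the best Copeland score.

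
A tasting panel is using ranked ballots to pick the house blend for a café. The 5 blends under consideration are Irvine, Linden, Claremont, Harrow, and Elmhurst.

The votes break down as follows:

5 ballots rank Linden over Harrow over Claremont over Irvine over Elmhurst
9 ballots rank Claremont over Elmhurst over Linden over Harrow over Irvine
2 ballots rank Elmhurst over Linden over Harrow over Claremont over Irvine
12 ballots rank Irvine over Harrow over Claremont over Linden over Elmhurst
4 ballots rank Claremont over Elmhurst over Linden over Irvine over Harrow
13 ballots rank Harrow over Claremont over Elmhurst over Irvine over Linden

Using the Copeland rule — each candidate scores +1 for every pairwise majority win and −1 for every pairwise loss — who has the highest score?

Harrow

Pairwise results:
  Irvine vs Linden: Irvine wins 25–20.
  Irvine vs Claremont: Claremont wins 33–12.
  Irvine vs Harrow: Harrow wins 29–16.
  Irvine vs Elmhurst: Elmhurst wins 28–17.
  Linden vs Claremont: Claremont wins 38–7.
  Linden vs Harrow: Harrow wins 25–20.
  Linden vs Elmhurst: Elmhurst wins 28–17.
  Claremont vs Harrow: Harrow wins 32–13.
  Claremont vs Elmhurst: Claremont wins 43–2.
  Harrow vs Elmhurst: Harrow wins 30–15.
Copeland scores (wins − losses):
  Irvine: 1 − 3 = -2
  Linden: 0 − 4 = -4
  Claremont: 3 − 1 = 2
  Harrow: 4 − 0 = 4
  Elmhurst: 2 − 2 = 0
Harrow has the best Copeland score.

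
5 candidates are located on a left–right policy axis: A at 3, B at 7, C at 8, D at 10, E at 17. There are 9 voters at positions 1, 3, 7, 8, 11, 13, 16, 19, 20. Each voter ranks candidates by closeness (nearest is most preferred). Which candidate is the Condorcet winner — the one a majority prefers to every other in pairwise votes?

D

With single-peaked preferences on a line, the Condorcet winner is the candidate closest to the median voter.
The median voter (position 11) is closest to D at 10.
Check: D vs E — voters closer to D: 6 of 9.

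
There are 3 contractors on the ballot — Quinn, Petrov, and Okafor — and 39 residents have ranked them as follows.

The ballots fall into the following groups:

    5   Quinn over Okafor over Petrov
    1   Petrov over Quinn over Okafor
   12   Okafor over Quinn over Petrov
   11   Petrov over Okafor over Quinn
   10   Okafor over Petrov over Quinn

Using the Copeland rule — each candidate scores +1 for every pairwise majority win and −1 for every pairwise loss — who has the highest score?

Okafor

Pairwise results:
  Quinn vs Petrov: Petrov wins 22–17.
  Quinn vs Okafor: Okafor wins 33–6.
  Petrov vs Okafor: Okafor wins 27–12.
Copeland scores (wins − losses):
  Quinn: 0 − 2 = -2
  Petrov: 1 − 1 = 0
  Okafor: 2 − 0 = 2
Okafor has the best Copeland score.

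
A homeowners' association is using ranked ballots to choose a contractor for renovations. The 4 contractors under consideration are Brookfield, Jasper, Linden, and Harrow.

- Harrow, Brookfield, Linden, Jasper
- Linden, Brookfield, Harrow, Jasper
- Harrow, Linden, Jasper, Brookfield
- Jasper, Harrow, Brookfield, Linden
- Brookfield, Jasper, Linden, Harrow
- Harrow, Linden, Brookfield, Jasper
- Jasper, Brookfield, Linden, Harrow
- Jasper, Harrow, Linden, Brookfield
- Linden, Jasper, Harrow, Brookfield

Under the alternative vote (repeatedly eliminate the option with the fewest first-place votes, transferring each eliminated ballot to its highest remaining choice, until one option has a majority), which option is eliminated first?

Brookfield

Round 1: Jasper 3, Harrow 3, Linden 2, Brookfield 1. Brookfield has the fewest and is eliminated.
Round 2: Jasper 4, Harrow 3, Linden 2. Linden has the fewest and is eliminated.
Round 3: Jasper 5, Harrow 4. Jasper has a majority.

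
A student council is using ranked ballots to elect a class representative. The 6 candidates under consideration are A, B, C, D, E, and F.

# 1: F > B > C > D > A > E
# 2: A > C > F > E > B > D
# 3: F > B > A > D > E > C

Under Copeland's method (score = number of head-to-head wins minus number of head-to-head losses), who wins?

Pairwise results:
  A vs B: B wins 2–1.
  A vs C: A wins 2–1.
  A vs D: A wins 2–1.
  A vs E: A wins 3–0.
  A vs F: F wins 2–1.
  B vs C: B wins 2–1.
  B vs D: B wins 3–0.
  B vs E: B wins 2–1.
  B vs F: F wins 3–0.
  C vs D: C wins 2–1.
  C vs E: C wins 2–1.
  C vs F: F wins 2–1.
  D vs E: D wins 2–1.
  D vs F: F wins 3–0.
  E vs F: F wins 3–0.
Copeland scores (wins − losses):
  A: 3 − 2 = 1
  B: 4 − 1 = 3
  C: 2 − 3 = -1
  D: 1 − 4 = -3
  E: 0 − 5 = -5
  F: 5 − 0 = 5
F has the best Copeland score.

F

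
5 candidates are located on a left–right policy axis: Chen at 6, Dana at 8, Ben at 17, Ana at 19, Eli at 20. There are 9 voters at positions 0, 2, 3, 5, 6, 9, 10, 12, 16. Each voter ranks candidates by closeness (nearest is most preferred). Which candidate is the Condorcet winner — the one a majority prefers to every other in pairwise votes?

With single-peaked preferences on a line, the Condorcet winner is the candidate closest to the median voter.
The median voter (position 6) is closest to Chen at 6.
Check: Chen vs Dana — voters closer to Chen: 5 of 9.

Chen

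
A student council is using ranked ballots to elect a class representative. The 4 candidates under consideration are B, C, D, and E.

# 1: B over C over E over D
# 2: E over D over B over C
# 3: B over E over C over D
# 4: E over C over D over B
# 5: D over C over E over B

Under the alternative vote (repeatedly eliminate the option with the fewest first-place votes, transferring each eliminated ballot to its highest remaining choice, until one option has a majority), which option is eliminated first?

C

Round 1: B 2, E 2, D 1, C 0. C has the fewest and is eliminated.
Round 2: B 2, E 2, D 1. D has the fewest and is eliminated.
Round 3: E 3, B 2. E has a majority.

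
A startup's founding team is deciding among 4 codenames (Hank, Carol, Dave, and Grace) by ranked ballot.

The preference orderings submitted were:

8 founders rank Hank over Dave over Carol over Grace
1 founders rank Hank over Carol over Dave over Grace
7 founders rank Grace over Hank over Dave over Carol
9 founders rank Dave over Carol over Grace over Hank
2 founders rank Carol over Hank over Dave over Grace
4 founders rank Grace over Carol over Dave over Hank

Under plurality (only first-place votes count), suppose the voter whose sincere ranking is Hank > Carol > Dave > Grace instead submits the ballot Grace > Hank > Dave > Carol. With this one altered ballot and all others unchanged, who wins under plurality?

First-place totals with the altered ballot: Hank 8, Carol 2, Dave 9, Grace 12.
The winner is unchanged: still Grace.

Grace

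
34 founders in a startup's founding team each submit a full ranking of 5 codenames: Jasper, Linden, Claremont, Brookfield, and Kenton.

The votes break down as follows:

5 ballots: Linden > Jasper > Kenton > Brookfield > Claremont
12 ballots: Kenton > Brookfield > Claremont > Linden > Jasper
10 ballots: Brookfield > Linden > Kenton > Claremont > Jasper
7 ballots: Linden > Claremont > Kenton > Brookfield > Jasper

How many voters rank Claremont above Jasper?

Ballots ranking Claremont above Jasper: 12+10+7 = 29.
Ballots ranking Jasper above Claremont: 5.
So 29 of 34 voters prefer Claremont to Jasper.

29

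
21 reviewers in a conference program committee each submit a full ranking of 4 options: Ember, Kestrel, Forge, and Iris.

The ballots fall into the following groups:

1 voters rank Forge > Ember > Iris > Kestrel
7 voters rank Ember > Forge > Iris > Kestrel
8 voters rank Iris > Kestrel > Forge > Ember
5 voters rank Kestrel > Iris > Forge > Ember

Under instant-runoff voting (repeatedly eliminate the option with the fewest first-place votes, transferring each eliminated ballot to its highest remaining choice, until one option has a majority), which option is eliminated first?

Forge

Round 1: Iris 8, Ember 7, Kestrel 5, Forge 1. Forge has the fewest and is eliminated.
Round 2: Ember 8, Iris 8, Kestrel 5. Kestrel has the fewest and is eliminated.
Round 3: Iris 13, Ember 8. Iris has a majority.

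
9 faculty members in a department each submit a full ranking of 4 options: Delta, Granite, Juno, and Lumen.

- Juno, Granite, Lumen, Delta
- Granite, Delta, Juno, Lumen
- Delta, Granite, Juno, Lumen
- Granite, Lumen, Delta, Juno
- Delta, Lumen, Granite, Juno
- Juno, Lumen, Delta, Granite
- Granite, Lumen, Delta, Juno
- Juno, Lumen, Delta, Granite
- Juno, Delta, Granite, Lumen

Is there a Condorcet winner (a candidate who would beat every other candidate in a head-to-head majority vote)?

Head-to-head results (9 voters total):
Delta vs Granite: Delta wins 5–4.
Delta vs Juno: Delta wins 5–4.
Delta vs Lumen: Lumen wins 5–4.
Granite vs Juno: Granite wins 5–4.
Granite vs Lumen: Granite wins 6–3.
Juno vs Lumen: Juno wins 6–3.
No candidate beats all others: Delta beats Granite beats Lumen beats Delta, a majority cycle.

No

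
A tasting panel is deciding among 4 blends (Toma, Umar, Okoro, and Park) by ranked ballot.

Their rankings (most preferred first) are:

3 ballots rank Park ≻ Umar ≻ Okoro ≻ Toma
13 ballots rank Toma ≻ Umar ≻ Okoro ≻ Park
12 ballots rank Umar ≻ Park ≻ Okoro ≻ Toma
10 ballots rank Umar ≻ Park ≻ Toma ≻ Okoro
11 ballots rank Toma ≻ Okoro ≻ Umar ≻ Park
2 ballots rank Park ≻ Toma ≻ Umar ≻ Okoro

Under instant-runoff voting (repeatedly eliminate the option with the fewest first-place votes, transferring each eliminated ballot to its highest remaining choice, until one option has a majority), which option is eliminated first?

Round 1: Toma 24, Umar 22, Park 5, Okoro 0. Okoro has the fewest and is eliminated.
Round 2: Toma 24, Umar 22, Park 5. Park has the fewest and is eliminated.
Round 3: Toma 26, Umar 25. Toma has a majority.

Okoro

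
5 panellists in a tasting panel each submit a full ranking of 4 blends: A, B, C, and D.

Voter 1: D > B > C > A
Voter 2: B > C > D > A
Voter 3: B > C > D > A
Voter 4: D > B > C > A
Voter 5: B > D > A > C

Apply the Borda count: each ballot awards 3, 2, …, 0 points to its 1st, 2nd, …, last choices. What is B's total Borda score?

13

Borda scores:
  A: 0 + 0 + 0 + 0 + 1 = 1
  B: 2 + 3 + 3 + 2 + 3 = 13
  C: 1 + 2 + 2 + 1 + 0 = 6
  D: 3 + 1 + 1 + 3 + 2 = 10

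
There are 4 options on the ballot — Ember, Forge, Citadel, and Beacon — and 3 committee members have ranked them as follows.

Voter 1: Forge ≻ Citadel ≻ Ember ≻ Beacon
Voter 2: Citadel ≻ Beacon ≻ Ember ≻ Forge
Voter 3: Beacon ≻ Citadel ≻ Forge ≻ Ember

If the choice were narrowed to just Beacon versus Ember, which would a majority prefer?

Ballots ranking Beacon above Ember: 2.
Ballots ranking Ember above Beacon: 1.
Beacon wins the head-to-head, 2–1.

Beacon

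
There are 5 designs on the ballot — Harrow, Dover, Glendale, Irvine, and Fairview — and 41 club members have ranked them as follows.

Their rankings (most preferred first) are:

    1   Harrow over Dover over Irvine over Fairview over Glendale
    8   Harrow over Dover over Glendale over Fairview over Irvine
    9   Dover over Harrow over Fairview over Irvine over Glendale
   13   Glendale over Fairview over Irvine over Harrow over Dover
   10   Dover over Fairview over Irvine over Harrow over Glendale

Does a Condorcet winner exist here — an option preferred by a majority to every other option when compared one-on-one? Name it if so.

There is no Condorcet winner

Head-to-head results (41 voters total):
Harrow vs Dover: Harrow wins 22–19.
Harrow vs Glendale: Harrow wins 28–13.
Harrow vs Irvine: Irvine wins 23–18.
Harrow vs Fairview: Fairview wins 23–18.
Dover vs Glendale: Dover wins 28–13.
Dover vs Irvine: Dover wins 28–13.
Dover vs Fairview: Dover wins 28–13.
Glendale vs Irvine: Glendale wins 21–20.
Glendale vs Fairview: Glendale wins 21–20.
Irvine vs Fairview: Fairview wins 40–1.
No candidate beats all others: Harrow beats Dover beats Irvine beats Harrow, a majority cycle.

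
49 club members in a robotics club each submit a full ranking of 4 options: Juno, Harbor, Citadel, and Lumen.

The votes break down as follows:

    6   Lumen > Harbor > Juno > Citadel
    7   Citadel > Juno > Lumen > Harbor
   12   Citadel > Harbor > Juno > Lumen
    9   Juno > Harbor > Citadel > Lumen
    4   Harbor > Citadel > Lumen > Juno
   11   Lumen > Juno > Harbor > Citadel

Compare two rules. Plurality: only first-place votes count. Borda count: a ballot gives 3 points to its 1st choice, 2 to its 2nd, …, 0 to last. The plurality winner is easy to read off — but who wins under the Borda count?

Juno

Plurality first-place counts: Juno 9, Harbor 4, Citadel 19, Lumen 17 → Citadel.
Borda totals: Juno 81, Harbor 77, Citadel 74, Lumen 62 → Juno.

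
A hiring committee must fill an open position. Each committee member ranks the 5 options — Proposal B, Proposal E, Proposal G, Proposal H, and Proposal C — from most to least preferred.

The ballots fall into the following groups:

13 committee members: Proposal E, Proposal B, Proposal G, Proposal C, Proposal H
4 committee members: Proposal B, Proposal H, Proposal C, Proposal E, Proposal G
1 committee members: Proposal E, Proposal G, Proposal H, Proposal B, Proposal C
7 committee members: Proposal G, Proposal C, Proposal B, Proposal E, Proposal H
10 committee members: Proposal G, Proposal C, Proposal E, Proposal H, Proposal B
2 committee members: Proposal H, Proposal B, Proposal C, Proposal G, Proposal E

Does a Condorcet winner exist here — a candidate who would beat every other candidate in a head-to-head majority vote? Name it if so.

No Condorcet winner

Head-to-head results (37 voters total):
Proposal B vs Proposal E: Proposal E wins 24–13.
Proposal B vs Proposal G: Proposal B wins 19–18.
Proposal B vs Proposal H: Proposal B wins 24–13.
Proposal B vs Proposal C: Proposal B wins 20–17.
Proposal E vs Proposal G: Proposal G wins 19–18.
Proposal E vs Proposal H: Proposal E wins 31–6.
Proposal E vs Proposal C: Proposal C wins 23–14.
Proposal G vs Proposal H: Proposal G wins 31–6.
Proposal G vs Proposal C: Proposal G wins 31–6.
Proposal H vs Proposal C: Proposal C wins 30–7.
No candidate beats all others: Proposal B beats Proposal G beats Proposal E beats Proposal B, a majority cycle.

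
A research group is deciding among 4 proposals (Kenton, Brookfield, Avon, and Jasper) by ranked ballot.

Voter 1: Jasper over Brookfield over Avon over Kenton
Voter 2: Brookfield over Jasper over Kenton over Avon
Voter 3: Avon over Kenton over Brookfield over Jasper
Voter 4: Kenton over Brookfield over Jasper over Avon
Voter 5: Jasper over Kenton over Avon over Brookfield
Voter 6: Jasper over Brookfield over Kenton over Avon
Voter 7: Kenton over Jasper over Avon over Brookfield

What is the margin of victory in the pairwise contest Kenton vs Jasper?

Ballots ranking Kenton above Jasper: 3.
Ballots ranking Jasper above Kenton: 4.
Jasper wins 4–3, a margin of 1.

1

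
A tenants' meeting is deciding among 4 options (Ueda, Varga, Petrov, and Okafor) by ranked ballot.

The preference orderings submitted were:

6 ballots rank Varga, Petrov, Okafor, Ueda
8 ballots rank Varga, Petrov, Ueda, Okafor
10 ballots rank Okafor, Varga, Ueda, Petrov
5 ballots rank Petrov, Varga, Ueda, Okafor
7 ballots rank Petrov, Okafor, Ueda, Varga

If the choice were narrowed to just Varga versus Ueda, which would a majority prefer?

Varga

Ballots ranking Varga above Ueda: 6+8+10+5 = 29.
Ballots ranking Ueda above Varga: 7.
Varga wins the head-to-head, 29–7.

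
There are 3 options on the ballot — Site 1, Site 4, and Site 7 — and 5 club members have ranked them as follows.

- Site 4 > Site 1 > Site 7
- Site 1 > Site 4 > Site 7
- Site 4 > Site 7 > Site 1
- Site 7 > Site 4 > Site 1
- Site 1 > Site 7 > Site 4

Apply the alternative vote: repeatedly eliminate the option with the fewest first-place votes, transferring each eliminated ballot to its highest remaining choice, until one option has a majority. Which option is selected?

Site 4

Round 1: Site 1 2, Site 4 2, Site 7 1. Site 7 has the fewest and is eliminated.
Round 2: Site 4 3, Site 1 2. Site 4 has a majority.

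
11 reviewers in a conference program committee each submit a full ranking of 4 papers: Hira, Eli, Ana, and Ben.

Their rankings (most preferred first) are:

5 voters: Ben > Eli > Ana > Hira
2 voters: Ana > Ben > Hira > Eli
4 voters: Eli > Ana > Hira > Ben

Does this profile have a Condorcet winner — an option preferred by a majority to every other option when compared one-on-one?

Head-to-head results (11 voters total):
Hira vs Eli: Eli wins 9–2.
Hira vs Ana: Ana wins 11–0.
Hira vs Ben: Ben wins 7–4.
Eli vs Ana: Eli wins 9–2.
Eli vs Ben: Ben wins 7–4.
Ana vs Ben: Ana wins 6–5.
No candidate beats all others: Eli beats Ana beats Ben beats Eli, a majority cycle.

No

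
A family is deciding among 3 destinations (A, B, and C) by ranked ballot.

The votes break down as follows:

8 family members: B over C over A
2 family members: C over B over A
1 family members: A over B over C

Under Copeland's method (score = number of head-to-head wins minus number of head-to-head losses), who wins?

B

Pairwise results:
  A vs B: B wins 10–1.
  A vs C: C wins 10–1.
  B vs C: B wins 9–2.
Copeland scores (wins − losses):
  A: 0 − 2 = -2
  B: 2 − 0 = 2
  C: 1 − 1 = 0
B has the best Copeland score.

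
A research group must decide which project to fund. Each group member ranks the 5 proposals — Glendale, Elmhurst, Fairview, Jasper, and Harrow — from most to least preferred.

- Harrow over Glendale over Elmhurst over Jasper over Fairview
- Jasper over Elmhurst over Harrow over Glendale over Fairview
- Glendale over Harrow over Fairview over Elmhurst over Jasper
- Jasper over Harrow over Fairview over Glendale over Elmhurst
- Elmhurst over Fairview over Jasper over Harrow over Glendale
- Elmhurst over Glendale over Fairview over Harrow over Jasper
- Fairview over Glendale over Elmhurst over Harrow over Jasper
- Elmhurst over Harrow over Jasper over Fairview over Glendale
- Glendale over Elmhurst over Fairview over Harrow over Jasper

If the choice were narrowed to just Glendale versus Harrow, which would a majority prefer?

Harrow

Ballots ranking Glendale above Harrow: 4.
Ballots ranking Harrow above Glendale: 5.
Harrow wins the head-to-head, 5–4.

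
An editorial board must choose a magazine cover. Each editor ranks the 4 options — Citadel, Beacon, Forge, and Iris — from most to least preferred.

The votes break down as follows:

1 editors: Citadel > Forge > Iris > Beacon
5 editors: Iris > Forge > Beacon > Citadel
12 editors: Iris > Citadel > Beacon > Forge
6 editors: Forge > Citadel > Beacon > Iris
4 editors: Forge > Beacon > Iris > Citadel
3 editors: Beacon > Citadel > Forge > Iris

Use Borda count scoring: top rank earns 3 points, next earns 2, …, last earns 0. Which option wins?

Borda scores:
  Citadel: 3 + 5·0 + 12·2 + 6·2 + 4·0 + 3·2 = 45
  Beacon: 0 + 5·1 + 12·1 + 6·1 + 4·2 + 3·3 = 40
  Forge: 2 + 5·2 + 12·0 + 6·3 + 4·3 + 3·1 = 45
  Iris: 1 + 5·3 + 12·3 + 6·0 + 4·1 + 3·0 = 56
Iris has the highest total.

Iris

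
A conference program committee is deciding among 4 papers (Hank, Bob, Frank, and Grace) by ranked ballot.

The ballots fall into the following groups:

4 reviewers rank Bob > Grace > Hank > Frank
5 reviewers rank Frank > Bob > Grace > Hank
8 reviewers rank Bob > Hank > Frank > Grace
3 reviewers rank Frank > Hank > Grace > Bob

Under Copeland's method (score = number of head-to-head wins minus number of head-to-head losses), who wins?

Bob

Pairwise results:
  Hank vs Bob: Bob wins 17–3.
  Hank vs Frank: Hank wins 12–8.
  Hank vs Grace: Hank wins 11–9.
  Bob vs Frank: Bob wins 12–8.
  Bob vs Grace: Bob wins 17–3.
  Frank vs Grace: Frank wins 16–4.
Copeland scores (wins − losses):
  Hank: 2 − 1 = 1
  Bob: 3 − 0 = 3
  Frank: 1 − 2 = -1
  Grace: 0 − 3 = -3
Bob has the best Copeland score.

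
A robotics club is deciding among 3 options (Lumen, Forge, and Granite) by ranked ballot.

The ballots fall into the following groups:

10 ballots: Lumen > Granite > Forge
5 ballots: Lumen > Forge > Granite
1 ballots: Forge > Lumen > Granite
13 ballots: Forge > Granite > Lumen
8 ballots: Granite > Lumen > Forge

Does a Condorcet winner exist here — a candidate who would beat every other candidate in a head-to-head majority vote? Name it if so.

Head-to-head results (37 voters total):
Lumen vs Forge: Lumen wins 23–14.
Lumen vs Granite: Granite wins 21–16.
Forge vs Granite: Forge wins 19–18.
No candidate beats all others: Lumen beats Forge beats Granite beats Lumen, a majority cycle.

None — there is no Condorcet winner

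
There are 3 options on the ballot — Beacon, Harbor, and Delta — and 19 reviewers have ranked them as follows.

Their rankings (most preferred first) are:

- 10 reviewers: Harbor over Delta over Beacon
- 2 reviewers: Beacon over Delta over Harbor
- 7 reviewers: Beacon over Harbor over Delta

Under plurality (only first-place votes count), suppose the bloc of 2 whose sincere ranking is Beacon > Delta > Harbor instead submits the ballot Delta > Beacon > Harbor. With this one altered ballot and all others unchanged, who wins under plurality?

Harbor

First-place totals with the altered ballot: Beacon 7, Harbor 10, Delta 2.
The winner is unchanged: still Harbor.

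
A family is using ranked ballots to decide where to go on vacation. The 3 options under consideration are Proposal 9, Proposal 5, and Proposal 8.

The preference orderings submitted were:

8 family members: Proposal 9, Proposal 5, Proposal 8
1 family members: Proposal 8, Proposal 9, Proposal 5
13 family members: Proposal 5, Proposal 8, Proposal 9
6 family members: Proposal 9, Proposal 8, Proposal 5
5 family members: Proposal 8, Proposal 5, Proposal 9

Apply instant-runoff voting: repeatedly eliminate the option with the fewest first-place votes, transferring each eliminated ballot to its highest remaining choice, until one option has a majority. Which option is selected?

Proposal 5

Round 1: Proposal 9 14, Proposal 5 13, Proposal 8 6. Proposal 8 has the fewest and is eliminated.
Round 2: Proposal 5 18, Proposal 9 15. Proposal 5 has a majority.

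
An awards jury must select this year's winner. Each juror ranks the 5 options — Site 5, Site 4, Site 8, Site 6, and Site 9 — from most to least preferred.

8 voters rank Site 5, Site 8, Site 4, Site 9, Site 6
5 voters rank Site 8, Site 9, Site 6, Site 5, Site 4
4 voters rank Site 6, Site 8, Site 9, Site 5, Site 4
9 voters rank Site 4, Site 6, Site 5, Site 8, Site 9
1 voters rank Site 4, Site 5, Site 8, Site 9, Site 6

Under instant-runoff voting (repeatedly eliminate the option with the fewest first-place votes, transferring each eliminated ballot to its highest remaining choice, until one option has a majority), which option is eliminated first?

Site 9

Round 1: Site 4 10, Site 5 8, Site 8 5, Site 6 4, Site 9 0. Site 9 has the fewest and is eliminated.
Round 2: Site 4 10, Site 5 8, Site 8 5, Site 6 4. Site 6 has the fewest and is eliminated.
Round 3: Site 4 10, Site 8 9, Site 5 8. Site 5 has the fewest and is eliminated.
Round 4: Site 8 17, Site 4 10. Site 8 has a majority.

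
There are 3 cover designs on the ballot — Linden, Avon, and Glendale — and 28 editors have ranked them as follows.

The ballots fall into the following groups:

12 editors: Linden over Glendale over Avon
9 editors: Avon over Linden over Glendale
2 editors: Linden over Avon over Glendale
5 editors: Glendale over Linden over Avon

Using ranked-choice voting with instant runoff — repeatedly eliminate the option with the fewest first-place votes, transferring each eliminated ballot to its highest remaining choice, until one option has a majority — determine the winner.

Round 1: Linden 14, Avon 9, Glendale 5. Glendale has the fewest and is eliminated.
Round 2: Linden 19, Avon 9. Linden has a majority.

Linden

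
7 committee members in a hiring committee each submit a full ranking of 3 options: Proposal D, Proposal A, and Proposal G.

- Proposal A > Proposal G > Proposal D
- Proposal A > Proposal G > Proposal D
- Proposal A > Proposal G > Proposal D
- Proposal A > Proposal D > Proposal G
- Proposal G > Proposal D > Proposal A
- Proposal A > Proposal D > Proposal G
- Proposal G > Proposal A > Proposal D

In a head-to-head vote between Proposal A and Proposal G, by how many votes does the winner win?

Ballots ranking Proposal A above Proposal G: 5.
Ballots ranking Proposal G above Proposal A: 2.
Proposal A wins 5–2, a margin of 3.

3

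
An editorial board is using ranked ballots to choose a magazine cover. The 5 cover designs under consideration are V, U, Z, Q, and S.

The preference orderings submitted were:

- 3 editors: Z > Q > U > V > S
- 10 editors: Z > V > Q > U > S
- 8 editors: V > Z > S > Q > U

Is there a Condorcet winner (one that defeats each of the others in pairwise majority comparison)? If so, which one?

Z

Head-to-head results (21 voters total):
V vs U: V wins 18–3.
V vs Z: Z wins 13–8.
V vs Q: V wins 18–3.
V vs S: V wins 21–0.
U vs Z: Z wins 21–0.
U vs Q: Q wins 21–0.
U vs S: U wins 13–8.
Z vs Q: Z wins 21–0.
Z vs S: Z wins 21–0.
Q vs S: Q wins 13–8.
Z beats each rival — V (13–8), U (21–0), Q (21–0), S (21–0) — so Z is the Condorcet winner.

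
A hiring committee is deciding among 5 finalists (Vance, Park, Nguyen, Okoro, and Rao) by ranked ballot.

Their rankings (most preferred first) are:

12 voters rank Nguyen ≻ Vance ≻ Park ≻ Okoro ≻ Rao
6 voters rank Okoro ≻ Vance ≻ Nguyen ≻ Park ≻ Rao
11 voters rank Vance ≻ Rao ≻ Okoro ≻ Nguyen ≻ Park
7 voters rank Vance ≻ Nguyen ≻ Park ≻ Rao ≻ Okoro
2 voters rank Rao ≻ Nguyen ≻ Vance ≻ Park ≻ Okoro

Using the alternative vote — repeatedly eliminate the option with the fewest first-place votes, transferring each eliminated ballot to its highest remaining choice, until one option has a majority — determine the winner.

Round 1: Vance 18, Nguyen 12, Okoro 6, Rao 2, Park 0. Park has the fewest and is eliminated.
Round 2: Vance 18, Nguyen 12, Okoro 6, Rao 2. Rao has the fewest and is eliminated.
Round 3: Vance 18, Nguyen 14, Okoro 6. Okoro has the fewest and is eliminated.
Round 4: Vance 24, Nguyen 14. Vance has a majority.

Vance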